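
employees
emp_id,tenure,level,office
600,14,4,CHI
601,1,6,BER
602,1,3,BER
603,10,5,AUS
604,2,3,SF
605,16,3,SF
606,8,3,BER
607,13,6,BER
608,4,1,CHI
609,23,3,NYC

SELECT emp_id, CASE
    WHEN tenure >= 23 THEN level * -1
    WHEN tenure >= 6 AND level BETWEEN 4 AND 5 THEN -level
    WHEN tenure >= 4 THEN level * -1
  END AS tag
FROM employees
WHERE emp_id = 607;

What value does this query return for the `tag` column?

-6

emp_id = 607: tenure=13, level=6, office=BER.
tenure >= 23 → false
tenure >= 6 AND level BETWEEN 4 AND 5 → false
tenure >= 4 → true → -6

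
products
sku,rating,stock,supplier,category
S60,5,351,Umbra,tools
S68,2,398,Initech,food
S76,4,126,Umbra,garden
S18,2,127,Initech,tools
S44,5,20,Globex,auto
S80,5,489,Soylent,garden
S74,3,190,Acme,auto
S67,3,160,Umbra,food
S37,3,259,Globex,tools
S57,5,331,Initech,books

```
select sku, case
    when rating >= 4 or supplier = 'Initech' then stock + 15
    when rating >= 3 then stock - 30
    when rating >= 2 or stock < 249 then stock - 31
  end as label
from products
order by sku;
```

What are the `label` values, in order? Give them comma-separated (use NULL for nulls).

142, 229, 35, 346, 366, 130, 413, 160, 141, 504

sku=S18: rating >= 4 or supplier = 'Initech' → 142
sku=S37: rating >= 3 → 229
sku=S44: rating >= 4 or supplier = 'Initech' → 35
sku=S57: rating >= 4 or supplier = 'Initech' → 346
sku=S60: rating >= 4 or supplier = 'Initech' → 366
sku=S67: rating >= 3 → 130
sku=S68: rating >= 4 or supplier = 'Initech' → 413
sku=S74: rating >= 3 → 160
sku=S76: rating >= 4 or supplier = 'Initech' → 141
sku=S80: rating >= 4 or supplier = 'Initech' → 504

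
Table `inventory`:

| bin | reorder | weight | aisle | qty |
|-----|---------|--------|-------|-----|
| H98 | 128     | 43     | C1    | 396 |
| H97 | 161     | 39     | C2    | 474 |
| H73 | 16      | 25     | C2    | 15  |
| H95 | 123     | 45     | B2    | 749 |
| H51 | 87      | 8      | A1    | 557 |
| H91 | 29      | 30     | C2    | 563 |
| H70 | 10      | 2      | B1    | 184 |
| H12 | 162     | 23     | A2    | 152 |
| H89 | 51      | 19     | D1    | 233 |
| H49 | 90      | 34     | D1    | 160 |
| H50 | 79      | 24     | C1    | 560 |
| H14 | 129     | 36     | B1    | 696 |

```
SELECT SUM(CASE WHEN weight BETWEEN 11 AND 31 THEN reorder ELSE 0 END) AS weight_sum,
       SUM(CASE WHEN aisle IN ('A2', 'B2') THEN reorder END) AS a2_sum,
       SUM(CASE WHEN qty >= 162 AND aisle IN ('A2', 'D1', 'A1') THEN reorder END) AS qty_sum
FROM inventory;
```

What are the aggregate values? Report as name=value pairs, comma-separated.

weight_sum=337, a2_sum=285, qty_sum=138

[weight_sum: weight BETWEEN 11 AND 31]
bin=H98: ✗
bin=H97: ✗
bin=H73: ✓ → 16
bin=H95: ✗
bin=H51: ✗
bin=H91: ✓ → 29
bin=H70: ✗
bin=H12: ✓ → 162
bin=H89: ✓ → 51
bin=H49: ✗
bin=H50: ✓ → 79
bin=H14: ✗
weight_sum = 16 + 29 + 162 + 51 + 79 = 337
—
[a2_sum: aisle IN ('A2', 'B2')]
bin=H98: ✗
bin=H97: ✗
bin=H73: ✗
bin=H95: ✓ → 123
bin=H51: ✗
bin=H91: ✗
bin=H70: ✗
bin=H12: ✓ → 162
bin=H89: ✗
bin=H49: ✗
bin=H50: ✗
bin=H14: ✗
a2_sum = 123 + 162 = 285
—
[qty_sum: qty >= 162 AND aisle IN ('A2', 'D1', 'A1')]
bin=H98: ✗
bin=H97: ✗
bin=H73: ✗
bin=H95: ✗
bin=H51: ✓ → 87
bin=H91: ✗
bin=H70: ✗
bin=H12: ✗
bin=H89: ✓ → 51
bin=H49: ✗
bin=H50: ✗
bin=H14: ✗
qty_sum = 87 + 51 = 138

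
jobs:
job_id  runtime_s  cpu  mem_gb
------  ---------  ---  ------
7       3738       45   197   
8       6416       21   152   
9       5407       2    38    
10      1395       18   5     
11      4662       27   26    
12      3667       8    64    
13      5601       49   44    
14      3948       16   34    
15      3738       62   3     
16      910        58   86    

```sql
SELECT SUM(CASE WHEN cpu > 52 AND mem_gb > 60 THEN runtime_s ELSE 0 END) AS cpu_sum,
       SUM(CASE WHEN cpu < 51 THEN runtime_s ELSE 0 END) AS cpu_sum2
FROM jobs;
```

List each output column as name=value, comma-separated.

cpu_sum=910, cpu_sum2=34834

[cpu_sum: cpu > 52 AND mem_gb > 60]
job_id=7: ✗
job_id=8: ✗
job_id=9: ✗
job_id=10: ✗
job_id=11: ✗
job_id=12: ✗
job_id=13: ✗
job_id=14: ✗
job_id=15: ✗
job_id=16: ✓ → 910
cpu_sum = 910
—
[cpu_sum2: cpu < 51]
job_id=7: ✓ → 3738
job_id=8: ✓ → 6416
job_id=9: ✓ → 5407
job_id=10: ✓ → 1395
job_id=11: ✓ → 4662
job_id=12: ✓ → 3667
job_id=13: ✓ → 5601
job_id=14: ✓ → 3948
job_id=15: ✗
job_id=16: ✗
cpu_sum2 = 3738 + 6416 + 5407 + 1395 + 4662 + 3667 + 5601 + 3948 = 34834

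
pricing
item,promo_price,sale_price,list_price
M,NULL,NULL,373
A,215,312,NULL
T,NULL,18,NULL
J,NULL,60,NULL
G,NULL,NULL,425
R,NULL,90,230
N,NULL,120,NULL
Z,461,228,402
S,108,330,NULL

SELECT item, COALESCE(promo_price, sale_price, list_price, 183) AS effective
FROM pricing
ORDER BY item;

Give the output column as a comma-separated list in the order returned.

215, 425, 60, 373, 120, 90, 108, 18, 461

item=A: promo_price=215 → 215
item=G: promo_price=NULL, sale_price=NULL, list_price=425 → 425
item=J: promo_price=NULL, sale_price=60 → 60
item=M: promo_price=NULL, sale_price=NULL, list_price=373 → 373
item=N: promo_price=NULL, sale_price=120 → 120
item=R: promo_price=NULL, sale_price=90 → 90
item=S: promo_price=108 → 108
item=T: promo_price=NULL, sale_price=18 → 18
item=Z: promo_price=461 → 461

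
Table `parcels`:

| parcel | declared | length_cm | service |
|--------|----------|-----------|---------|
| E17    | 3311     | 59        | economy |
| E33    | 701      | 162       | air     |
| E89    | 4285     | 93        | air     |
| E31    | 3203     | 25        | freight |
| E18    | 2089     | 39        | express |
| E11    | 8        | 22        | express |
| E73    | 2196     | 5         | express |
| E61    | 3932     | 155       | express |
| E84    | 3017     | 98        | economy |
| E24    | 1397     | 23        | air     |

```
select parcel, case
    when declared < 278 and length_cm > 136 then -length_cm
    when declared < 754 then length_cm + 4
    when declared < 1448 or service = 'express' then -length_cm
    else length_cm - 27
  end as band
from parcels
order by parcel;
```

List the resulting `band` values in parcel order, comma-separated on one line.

parcel=E11: declared < 754 → 26
parcel=E17: ELSE → 32
parcel=E18: declared < 1448 or service = 'express' → -39
parcel=E24: declared < 1448 or service = 'express' → -23
parcel=E31: ELSE → -2
parcel=E33: declared < 754 → 166
parcel=E61: declared < 1448 or service = 'express' → -155
parcel=E73: declared < 1448 or service = 'express' → -5
parcel=E84: ELSE → 71
parcel=E89: ELSE → 66

26, 32, -39, -23, -2, 166, -155, -5, 71, 66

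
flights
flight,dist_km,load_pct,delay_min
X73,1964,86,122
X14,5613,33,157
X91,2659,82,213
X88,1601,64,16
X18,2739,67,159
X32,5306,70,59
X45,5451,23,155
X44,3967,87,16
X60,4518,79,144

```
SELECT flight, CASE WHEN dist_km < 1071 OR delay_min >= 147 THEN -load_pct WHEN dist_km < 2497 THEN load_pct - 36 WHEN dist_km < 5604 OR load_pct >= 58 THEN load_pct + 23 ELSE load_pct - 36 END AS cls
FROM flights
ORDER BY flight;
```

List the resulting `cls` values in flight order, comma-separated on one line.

flight=X14: dist_km < 1071 OR delay_min >= 147 → -33
flight=X18: dist_km < 1071 OR delay_min >= 147 → -67
flight=X32: dist_km < 5604 OR load_pct >= 58 → 93
flight=X44: dist_km < 5604 OR load_pct >= 58 → 110
flight=X45: dist_km < 1071 OR delay_min >= 147 → -23
flight=X60: dist_km < 5604 OR load_pct >= 58 → 102
flight=X73: dist_km < 2497 → 50
flight=X88: dist_km < 2497 → 28
flight=X91: dist_km < 1071 OR delay_min >= 147 → -82

-33, -67, 93, 110, -23, 102, 50, 28, -82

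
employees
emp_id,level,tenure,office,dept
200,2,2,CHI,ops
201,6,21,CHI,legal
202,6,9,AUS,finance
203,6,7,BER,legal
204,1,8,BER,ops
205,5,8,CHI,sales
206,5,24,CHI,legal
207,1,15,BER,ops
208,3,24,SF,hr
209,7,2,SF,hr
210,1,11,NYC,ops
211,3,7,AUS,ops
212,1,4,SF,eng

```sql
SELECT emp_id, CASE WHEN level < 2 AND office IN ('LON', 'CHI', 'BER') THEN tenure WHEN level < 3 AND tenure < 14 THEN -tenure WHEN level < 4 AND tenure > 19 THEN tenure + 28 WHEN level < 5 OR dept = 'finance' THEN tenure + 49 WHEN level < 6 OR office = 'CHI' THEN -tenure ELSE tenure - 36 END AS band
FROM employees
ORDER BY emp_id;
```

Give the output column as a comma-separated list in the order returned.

emp_id=200: level < 3 AND tenure < 14 → -2
emp_id=201: level < 6 OR office = 'CHI' → -21
emp_id=202: level < 5 OR dept = 'finance' → 58
emp_id=203: ELSE → -29
emp_id=204: level < 2 AND office IN ('LON', 'CHI', 'BER') → 8
emp_id=205: level < 6 OR office = 'CHI' → -8
emp_id=206: level < 6 OR office = 'CHI' → -24
emp_id=207: level < 2 AND office IN ('LON', 'CHI', 'BER') → 15
emp_id=208: level < 4 AND tenure > 19 → 52
emp_id=209: ELSE → -34
emp_id=210: level < 3 AND tenure < 14 → -11
emp_id=211: level < 5 OR dept = 'finance' → 56
emp_id=212: level < 3 AND tenure < 14 → -4

-2, -21, 58, -29, 8, -8, -24, 15, 52, -34, -11, 56, -4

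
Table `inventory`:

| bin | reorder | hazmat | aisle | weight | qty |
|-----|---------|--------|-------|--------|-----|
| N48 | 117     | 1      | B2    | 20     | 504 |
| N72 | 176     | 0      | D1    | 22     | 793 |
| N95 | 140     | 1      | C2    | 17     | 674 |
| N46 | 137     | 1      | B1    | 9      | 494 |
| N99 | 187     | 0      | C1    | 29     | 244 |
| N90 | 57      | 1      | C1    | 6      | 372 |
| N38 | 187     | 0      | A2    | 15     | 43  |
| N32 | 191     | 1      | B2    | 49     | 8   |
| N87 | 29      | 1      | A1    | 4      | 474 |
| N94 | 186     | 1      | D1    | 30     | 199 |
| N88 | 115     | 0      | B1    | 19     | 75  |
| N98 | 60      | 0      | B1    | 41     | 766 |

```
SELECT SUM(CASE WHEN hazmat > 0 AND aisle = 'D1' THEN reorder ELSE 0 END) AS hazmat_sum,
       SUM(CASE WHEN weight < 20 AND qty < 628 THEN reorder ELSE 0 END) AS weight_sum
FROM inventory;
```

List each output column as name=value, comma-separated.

[hazmat_sum: hazmat > 0 AND aisle = 'D1']
bin=N48: ✗
bin=N72: ✗
bin=N95: ✗
bin=N46: ✗
bin=N99: ✗
bin=N90: ✗
bin=N38: ✗
bin=N32: ✗
bin=N87: ✗
bin=N94: ✓ → 186
bin=N88: ✗
bin=N98: ✗
hazmat_sum = 186
—
[weight_sum: weight < 20 AND qty < 628]
bin=N48: ✗
bin=N72: ✗
bin=N95: ✗
bin=N46: ✓ → 137
bin=N99: ✗
bin=N90: ✓ → 57
bin=N38: ✓ → 187
bin=N32: ✗
bin=N87: ✓ → 29
bin=N94: ✗
bin=N88: ✓ → 115
bin=N98: ✗
weight_sum = 137 + 57 + 187 + 29 + 115 = 525

hazmat_sum=186, weight_sum=525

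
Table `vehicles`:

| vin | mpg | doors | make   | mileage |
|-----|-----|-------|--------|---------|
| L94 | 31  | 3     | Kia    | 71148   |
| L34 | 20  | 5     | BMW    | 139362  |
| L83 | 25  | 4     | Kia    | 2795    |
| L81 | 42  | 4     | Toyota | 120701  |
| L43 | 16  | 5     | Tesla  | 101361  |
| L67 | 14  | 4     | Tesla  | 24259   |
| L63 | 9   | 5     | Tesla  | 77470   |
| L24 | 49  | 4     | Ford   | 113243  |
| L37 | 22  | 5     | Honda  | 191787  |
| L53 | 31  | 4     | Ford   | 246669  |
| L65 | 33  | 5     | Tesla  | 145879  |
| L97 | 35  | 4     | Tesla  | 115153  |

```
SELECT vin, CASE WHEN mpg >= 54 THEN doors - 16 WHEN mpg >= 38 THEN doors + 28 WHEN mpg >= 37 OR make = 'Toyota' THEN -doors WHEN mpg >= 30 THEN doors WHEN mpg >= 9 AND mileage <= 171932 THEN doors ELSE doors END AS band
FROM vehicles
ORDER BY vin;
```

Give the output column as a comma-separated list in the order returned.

vin=L24: mpg >= 38 → 32
vin=L34: mpg >= 9 AND mileage <= 171932 → 5
vin=L37: ELSE → 5
vin=L43: mpg >= 9 AND mileage <= 171932 → 5
vin=L53: mpg >= 30 → 4
vin=L63: mpg >= 9 AND mileage <= 171932 → 5
vin=L65: mpg >= 30 → 5
vin=L67: mpg >= 9 AND mileage <= 171932 → 4
vin=L81: mpg >= 38 → 32
vin=L83: mpg >= 9 AND mileage <= 171932 → 4
vin=L94: mpg >= 30 → 3
vin=L97: mpg >= 30 → 4

32, 5, 5, 5, 4, 5, 5, 4, 32, 4, 3, 4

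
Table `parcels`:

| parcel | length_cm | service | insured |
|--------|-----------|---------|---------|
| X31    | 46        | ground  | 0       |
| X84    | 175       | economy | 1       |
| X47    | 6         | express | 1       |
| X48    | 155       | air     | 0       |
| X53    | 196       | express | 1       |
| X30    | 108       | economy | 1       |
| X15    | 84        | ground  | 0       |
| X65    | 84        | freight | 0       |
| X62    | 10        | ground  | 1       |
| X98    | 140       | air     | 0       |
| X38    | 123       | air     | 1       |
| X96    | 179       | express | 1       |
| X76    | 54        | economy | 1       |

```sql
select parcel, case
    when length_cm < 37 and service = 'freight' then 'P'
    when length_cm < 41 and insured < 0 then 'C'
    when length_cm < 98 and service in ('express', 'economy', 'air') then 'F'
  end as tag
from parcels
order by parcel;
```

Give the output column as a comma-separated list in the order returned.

parcel=X15: (no match → NULL) → NULL
parcel=X30: (no match → NULL) → NULL
parcel=X31: (no match → NULL) → NULL
parcel=X38: (no match → NULL) → NULL
parcel=X47: length_cm < 98 and service in ('express', 'economy', 'air') → F
parcel=X48: (no match → NULL) → NULL
parcel=X53: (no match → NULL) → NULL
parcel=X62: (no match → NULL) → NULL
parcel=X65: (no match → NULL) → NULL
parcel=X76: length_cm < 98 and service in ('express', 'economy', 'air') → F
parcel=X84: (no match → NULL) → NULL
parcel=X96: (no match → NULL) → NULL
parcel=X98: (no match → NULL) → NULL

NULL, NULL, NULL, NULL, F, NULL, NULL, NULL, NULL, F, NULL, NULL, NULL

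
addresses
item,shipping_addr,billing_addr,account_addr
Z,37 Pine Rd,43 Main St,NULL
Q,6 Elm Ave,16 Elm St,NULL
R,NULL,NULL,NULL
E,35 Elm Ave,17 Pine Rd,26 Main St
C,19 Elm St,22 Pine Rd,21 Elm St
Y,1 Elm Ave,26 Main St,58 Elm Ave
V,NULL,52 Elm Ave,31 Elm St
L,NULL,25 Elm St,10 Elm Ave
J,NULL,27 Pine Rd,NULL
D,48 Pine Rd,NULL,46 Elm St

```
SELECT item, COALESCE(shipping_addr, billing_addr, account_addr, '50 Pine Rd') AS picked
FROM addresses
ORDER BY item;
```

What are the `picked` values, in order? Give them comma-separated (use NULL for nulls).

item=C: shipping_addr=19 Elm St → 19 Elm St
item=D: shipping_addr=48 Pine Rd → 48 Pine Rd
item=E: shipping_addr=35 Elm Ave → 35 Elm Ave
item=J: shipping_addr=NULL, billing_addr=27 Pine Rd → 27 Pine Rd
item=L: shipping_addr=NULL, billing_addr=25 Elm St → 25 Elm St
item=Q: shipping_addr=6 Elm Ave → 6 Elm Ave
item=R: shipping_addr=NULL, billing_addr=NULL, account_addr=NULL, → literal 50 Pine Rd → 50 Pine Rd
item=V: shipping_addr=NULL, billing_addr=52 Elm Ave → 52 Elm Ave
item=Y: shipping_addr=1 Elm Ave → 1 Elm Ave
item=Z: shipping_addr=37 Pine Rd → 37 Pine Rd

19 Elm St, 48 Pine Rd, 35 Elm Ave, 27 Pine Rd, 25 Elm St, 6 Elm Ave, 50 Pine Rd, 52 Elm Ave, 1 Elm Ave, 37 Pine Rd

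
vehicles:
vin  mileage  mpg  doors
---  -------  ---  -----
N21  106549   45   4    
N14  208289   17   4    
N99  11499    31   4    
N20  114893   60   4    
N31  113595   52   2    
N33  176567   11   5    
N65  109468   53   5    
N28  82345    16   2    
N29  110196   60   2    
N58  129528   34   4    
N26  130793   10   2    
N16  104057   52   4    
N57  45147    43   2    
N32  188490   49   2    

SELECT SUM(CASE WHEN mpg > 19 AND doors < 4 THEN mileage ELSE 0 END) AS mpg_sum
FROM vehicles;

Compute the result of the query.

vin=N21: ✗
vin=N14: ✗
vin=N99: ✗
vin=N20: ✗
vin=N31: ✓ → 113595
vin=N33: ✗
vin=N65: ✗
vin=N28: ✗
vin=N29: ✓ → 110196
vin=N58: ✗
vin=N26: ✗
vin=N16: ✗
vin=N57: ✓ → 45147
vin=N32: ✓ → 188490
mpg_sum = 113595 + 110196 + 45147 + 188490 = 457428

457428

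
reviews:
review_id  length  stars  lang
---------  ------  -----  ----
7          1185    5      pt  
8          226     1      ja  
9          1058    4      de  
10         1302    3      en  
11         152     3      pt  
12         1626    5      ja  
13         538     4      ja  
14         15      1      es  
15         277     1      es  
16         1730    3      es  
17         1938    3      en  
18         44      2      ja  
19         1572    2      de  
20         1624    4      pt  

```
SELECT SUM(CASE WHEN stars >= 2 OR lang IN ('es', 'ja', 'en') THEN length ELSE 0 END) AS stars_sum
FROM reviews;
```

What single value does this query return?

13287

review_id=7: ✓ → 1185
review_id=8: ✓ → 226
review_id=9: ✓ → 1058
review_id=10: ✓ → 1302
review_id=11: ✓ → 152
review_id=12: ✓ → 1626
review_id=13: ✓ → 538
review_id=14: ✓ → 15
review_id=15: ✓ → 277
review_id=16: ✓ → 1730
review_id=17: ✓ → 1938
review_id=18: ✓ → 44
review_id=19: ✓ → 1572
review_id=20: ✓ → 1624
stars_sum = 1185 + 226 + 1058 + 1302 + 152 + 1626 + 538 + 15 + 277 + 1730 + 1938 + 44 + 1572 + 1624 = 13287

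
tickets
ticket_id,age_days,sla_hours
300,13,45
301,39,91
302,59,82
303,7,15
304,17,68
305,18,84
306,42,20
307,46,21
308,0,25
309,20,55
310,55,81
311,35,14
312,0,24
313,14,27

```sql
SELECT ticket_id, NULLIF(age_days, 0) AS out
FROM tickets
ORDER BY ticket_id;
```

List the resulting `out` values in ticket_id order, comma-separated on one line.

ticket_id=300: age_days=13 vs 0: differ → 13
ticket_id=301: age_days=39 vs 0: differ → 39
ticket_id=302: age_days=59 vs 0: differ → 59
ticket_id=303: age_days=7 vs 0: differ → 7
ticket_id=304: age_days=17 vs 0: differ → 17
ticket_id=305: age_days=18 vs 0: differ → 18
ticket_id=306: age_days=42 vs 0: differ → 42
ticket_id=307: age_days=46 vs 0: differ → 46
ticket_id=308: age_days=0 vs 0: equal → NULL
ticket_id=309: age_days=20 vs 0: differ → 20
ticket_id=310: age_days=55 vs 0: differ → 55
ticket_id=311: age_days=35 vs 0: differ → 35
ticket_id=312: age_days=0 vs 0: equal → NULL
ticket_id=313: age_days=14 vs 0: differ → 14

13, 39, 59, 7, 17, 18, 42, 46, NULL, 20, 55, 35, NULL, 14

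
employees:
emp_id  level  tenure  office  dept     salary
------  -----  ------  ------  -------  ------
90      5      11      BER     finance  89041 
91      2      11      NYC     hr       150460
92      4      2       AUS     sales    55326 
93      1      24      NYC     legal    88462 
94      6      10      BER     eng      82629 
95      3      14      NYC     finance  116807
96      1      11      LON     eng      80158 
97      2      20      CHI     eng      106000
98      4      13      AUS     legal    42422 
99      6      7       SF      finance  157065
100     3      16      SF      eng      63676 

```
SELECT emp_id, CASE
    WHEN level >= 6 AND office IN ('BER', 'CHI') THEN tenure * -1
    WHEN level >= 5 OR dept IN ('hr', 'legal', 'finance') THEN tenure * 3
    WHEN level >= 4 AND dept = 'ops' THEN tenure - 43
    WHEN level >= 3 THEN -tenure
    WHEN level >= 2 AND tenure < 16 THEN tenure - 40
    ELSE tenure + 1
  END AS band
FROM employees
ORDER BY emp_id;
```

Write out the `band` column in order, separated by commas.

emp_id=90: level >= 5 OR dept IN ('hr', 'legal', 'finance') → 33
emp_id=91: level >= 5 OR dept IN ('hr', 'legal', 'finance') → 33
emp_id=92: level >= 3 → -2
emp_id=93: level >= 5 OR dept IN ('hr', 'legal', 'finance') → 72
emp_id=94: level >= 6 AND office IN ('BER', 'CHI') → -10
emp_id=95: level >= 5 OR dept IN ('hr', 'legal', 'finance') → 42
emp_id=96: ELSE → 12
emp_id=97: ELSE → 21
emp_id=98: level >= 5 OR dept IN ('hr', 'legal', 'finance') → 39
emp_id=99: level >= 5 OR dept IN ('hr', 'legal', 'finance') → 21
emp_id=100: level >= 3 → -16

33, 33, -2, 72, -10, 42, 12, 21, 39, 21, -16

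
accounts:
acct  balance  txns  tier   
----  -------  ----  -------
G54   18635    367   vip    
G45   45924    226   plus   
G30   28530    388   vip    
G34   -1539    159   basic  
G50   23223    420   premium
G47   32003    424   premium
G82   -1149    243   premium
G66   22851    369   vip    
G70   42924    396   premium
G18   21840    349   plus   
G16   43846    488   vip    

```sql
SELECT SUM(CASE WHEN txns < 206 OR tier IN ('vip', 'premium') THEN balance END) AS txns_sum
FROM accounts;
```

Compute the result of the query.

209324

acct=G54: ✓ → 18635
acct=G45: ✗
acct=G30: ✓ → 28530
acct=G34: ✓ → -1539
acct=G50: ✓ → 23223
acct=G47: ✓ → 32003
acct=G82: ✓ → -1149
acct=G66: ✓ → 22851
acct=G70: ✓ → 42924
acct=G18: ✗
acct=G16: ✓ → 43846
txns_sum = 18635 + 28530 + -1539 + 23223 + 32003 + -1149 + 22851 + 42924 + 43846 = 209324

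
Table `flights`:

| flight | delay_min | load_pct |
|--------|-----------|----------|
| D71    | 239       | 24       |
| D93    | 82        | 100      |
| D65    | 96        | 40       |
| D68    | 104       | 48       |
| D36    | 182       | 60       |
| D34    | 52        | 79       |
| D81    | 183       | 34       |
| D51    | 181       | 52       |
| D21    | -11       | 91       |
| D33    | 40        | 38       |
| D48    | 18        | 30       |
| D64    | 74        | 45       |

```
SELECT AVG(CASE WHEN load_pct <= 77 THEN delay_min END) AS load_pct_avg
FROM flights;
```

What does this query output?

124.1111111111

flight=D71: ✓ → 239
flight=D93: ✗
flight=D65: ✓ → 96
flight=D68: ✓ → 104
flight=D36: ✓ → 182
flight=D34: ✗
flight=D81: ✓ → 183
flight=D51: ✓ → 181
flight=D21: ✗
flight=D33: ✓ → 40
flight=D48: ✓ → 18
flight=D64: ✓ → 74
load_pct_avg = (239 + 96 + 104 + 182 + 183 + 181 + 40 + 18 + 74) / 9 = 124.1111111111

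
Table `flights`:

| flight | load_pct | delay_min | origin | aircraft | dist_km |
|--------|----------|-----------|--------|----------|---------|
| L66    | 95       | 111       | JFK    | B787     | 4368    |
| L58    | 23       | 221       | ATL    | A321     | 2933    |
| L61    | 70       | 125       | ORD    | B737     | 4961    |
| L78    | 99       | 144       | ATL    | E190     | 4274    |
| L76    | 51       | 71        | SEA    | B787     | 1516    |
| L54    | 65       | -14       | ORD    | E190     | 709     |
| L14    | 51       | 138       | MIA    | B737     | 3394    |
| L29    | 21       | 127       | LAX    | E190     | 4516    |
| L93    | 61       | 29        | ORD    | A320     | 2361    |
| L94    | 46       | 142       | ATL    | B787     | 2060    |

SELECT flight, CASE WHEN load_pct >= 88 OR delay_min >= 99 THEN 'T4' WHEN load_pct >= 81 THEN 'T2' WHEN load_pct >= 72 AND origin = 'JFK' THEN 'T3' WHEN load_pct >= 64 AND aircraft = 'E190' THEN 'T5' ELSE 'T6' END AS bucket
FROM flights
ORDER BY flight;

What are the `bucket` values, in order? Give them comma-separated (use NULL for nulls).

flight=L14: load_pct >= 88 OR delay_min >= 99 → T4
flight=L29: load_pct >= 88 OR delay_min >= 99 → T4
flight=L54: load_pct >= 64 AND aircraft = 'E190' → T5
flight=L58: load_pct >= 88 OR delay_min >= 99 → T4
flight=L61: load_pct >= 88 OR delay_min >= 99 → T4
flight=L66: load_pct >= 88 OR delay_min >= 99 → T4
flight=L76: ELSE → T6
flight=L78: load_pct >= 88 OR delay_min >= 99 → T4
flight=L93: ELSE → T6
flight=L94: load_pct >= 88 OR delay_min >= 99 → T4

T4, T4, T5, T4, T4, T4, T6, T4, T6, T4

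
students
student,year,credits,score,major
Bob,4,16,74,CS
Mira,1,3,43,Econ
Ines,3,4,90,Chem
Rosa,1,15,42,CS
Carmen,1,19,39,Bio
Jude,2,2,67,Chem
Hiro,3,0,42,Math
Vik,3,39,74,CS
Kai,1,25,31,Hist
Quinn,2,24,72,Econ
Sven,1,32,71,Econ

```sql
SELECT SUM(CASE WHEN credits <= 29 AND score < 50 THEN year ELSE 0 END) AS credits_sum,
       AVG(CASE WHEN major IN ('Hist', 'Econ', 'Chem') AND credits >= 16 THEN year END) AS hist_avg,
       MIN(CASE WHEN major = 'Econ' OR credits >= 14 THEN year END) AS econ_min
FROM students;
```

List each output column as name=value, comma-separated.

[credits_sum: credits <= 29 AND score < 50]
student=Bob: ✗
student=Mira: ✓ → 1
student=Ines: ✗
student=Rosa: ✓ → 1
student=Carmen: ✓ → 1
student=Jude: ✗
student=Hiro: ✓ → 3
student=Vik: ✗
student=Kai: ✓ → 1
student=Quinn: ✗
student=Sven: ✗
credits_sum = 1 + 1 + 1 + 3 + 1 = 7
—
[hist_avg: major IN ('Hist', 'Econ', 'Chem') AND credits >= 16]
student=Bob: ✗
student=Mira: ✗
student=Ines: ✗
student=Rosa: ✗
student=Carmen: ✗
student=Jude: ✗
student=Hiro: ✗
student=Vik: ✗
student=Kai: ✓ → 1
student=Quinn: ✓ → 2
student=Sven: ✓ → 1
hist_avg = (1 + 2 + 1) / 3 = 1.3333333333
—
[econ_min: major = 'Econ' OR credits >= 14]
student=Bob: ✓ → 4
student=Mira: ✓ → 1
student=Ines: ✗
student=Rosa: ✓ → 1
student=Carmen: ✓ → 1
student=Jude: ✗
student=Hiro: ✗
student=Vik: ✓ → 3
student=Kai: ✓ → 1
student=Quinn: ✓ → 2
student=Sven: ✓ → 1
econ_min = MIN(4, 1, 1, 1, 3, 1, 2, 1) = 1

credits_sum=7, hist_avg=1.3333333333, econ_min=1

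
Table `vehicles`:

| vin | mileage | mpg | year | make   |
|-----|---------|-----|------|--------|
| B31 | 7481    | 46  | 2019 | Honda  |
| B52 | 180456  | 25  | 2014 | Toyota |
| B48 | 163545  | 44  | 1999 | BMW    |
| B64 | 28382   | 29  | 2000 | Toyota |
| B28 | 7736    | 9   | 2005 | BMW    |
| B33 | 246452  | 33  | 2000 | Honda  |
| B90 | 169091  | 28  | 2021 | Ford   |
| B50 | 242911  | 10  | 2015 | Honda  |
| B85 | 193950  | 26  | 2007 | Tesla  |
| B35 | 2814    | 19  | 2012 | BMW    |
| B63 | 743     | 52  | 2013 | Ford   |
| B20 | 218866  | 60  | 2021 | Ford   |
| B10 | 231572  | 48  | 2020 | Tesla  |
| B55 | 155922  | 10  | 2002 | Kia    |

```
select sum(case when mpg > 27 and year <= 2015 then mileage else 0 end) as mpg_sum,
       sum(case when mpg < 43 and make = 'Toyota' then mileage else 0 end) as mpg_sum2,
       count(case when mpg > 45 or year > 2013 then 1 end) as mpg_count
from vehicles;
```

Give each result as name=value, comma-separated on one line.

[mpg_sum: mpg > 27 and year <= 2015]
vin=B31: ✗
vin=B52: ✗
vin=B48: ✓ → 163545
vin=B64: ✓ → 28382
vin=B28: ✗
vin=B33: ✓ → 246452
vin=B90: ✗
vin=B50: ✗
vin=B85: ✗
vin=B35: ✗
vin=B63: ✓ → 743
vin=B20: ✗
vin=B10: ✗
vin=B55: ✗
mpg_sum = 163545 + 28382 + 246452 + 743 = 439122
—
[mpg_sum2: mpg < 43 and make = 'Toyota']
vin=B31: ✗
vin=B52: ✓ → 180456
vin=B48: ✗
vin=B64: ✓ → 28382
vin=B28: ✗
vin=B33: ✗
vin=B90: ✗
vin=B50: ✗
vin=B85: ✗
vin=B35: ✗
vin=B63: ✗
vin=B20: ✗
vin=B10: ✗
vin=B55: ✗
mpg_sum2 = 180456 + 28382 = 208838
—
[mpg_count: mpg > 45 or year > 2013]
vin=B31: ✓ → 1
vin=B52: ✓ → 1
vin=B48: ✗
vin=B64: ✗
vin=B28: ✗
vin=B33: ✗
vin=B90: ✓ → 1
vin=B50: ✓ → 1
vin=B85: ✗
vin=B35: ✗
vin=B63: ✓ → 1
vin=B20: ✓ → 1
vin=B10: ✓ → 1
vin=B55: ✗
mpg_count = COUNT(1, 1, 1, 1, 1, 1, 1) = 7

mpg_sum=439122, mpg_sum2=208838, mpg_count=7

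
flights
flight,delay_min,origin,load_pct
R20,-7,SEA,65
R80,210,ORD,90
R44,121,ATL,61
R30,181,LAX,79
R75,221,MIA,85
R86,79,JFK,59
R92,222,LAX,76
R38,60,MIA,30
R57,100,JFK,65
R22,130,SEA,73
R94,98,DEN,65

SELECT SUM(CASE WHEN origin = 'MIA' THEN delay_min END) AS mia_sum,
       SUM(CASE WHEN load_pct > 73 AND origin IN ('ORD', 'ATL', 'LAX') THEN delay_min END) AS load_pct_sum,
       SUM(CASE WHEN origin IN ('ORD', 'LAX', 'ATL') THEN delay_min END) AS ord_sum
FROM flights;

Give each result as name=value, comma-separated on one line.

mia_sum=281, load_pct_sum=613, ord_sum=734

[mia_sum: origin = 'MIA']
flight=R20: ✗
flight=R80: ✗
flight=R44: ✗
flight=R30: ✗
flight=R75: ✓ → 221
flight=R86: ✗
flight=R92: ✗
flight=R38: ✓ → 60
flight=R57: ✗
flight=R22: ✗
flight=R94: ✗
mia_sum = 221 + 60 = 281
—
[load_pct_sum: load_pct > 73 AND origin IN ('ORD', 'ATL', 'LAX')]
flight=R20: ✗
flight=R80: ✓ → 210
flight=R44: ✗
flight=R30: ✓ → 181
flight=R75: ✗
flight=R86: ✗
flight=R92: ✓ → 222
flight=R38: ✗
flight=R57: ✗
flight=R22: ✗
flight=R94: ✗
load_pct_sum = 210 + 181 + 222 = 613
—
[ord_sum: origin IN ('ORD', 'LAX', 'ATL')]
flight=R20: ✗
flight=R80: ✓ → 210
flight=R44: ✓ → 121
flight=R30: ✓ → 181
flight=R75: ✗
flight=R86: ✗
flight=R92: ✓ → 222
flight=R38: ✗
flight=R57: ✗
flight=R22: ✗
flight=R94: ✗
ord_sum = 210 + 121 + 181 + 222 = 734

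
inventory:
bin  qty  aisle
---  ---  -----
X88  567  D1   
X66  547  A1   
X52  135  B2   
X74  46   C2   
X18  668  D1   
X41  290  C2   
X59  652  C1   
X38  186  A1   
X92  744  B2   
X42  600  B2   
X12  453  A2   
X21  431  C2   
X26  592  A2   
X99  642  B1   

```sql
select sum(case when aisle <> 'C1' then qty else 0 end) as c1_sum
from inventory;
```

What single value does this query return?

bin=X88: ✓ → 567
bin=X66: ✓ → 547
bin=X52: ✓ → 135
bin=X74: ✓ → 46
bin=X18: ✓ → 668
bin=X41: ✓ → 290
bin=X59: ✗
bin=X38: ✓ → 186
bin=X92: ✓ → 744
bin=X42: ✓ → 600
bin=X12: ✓ → 453
bin=X21: ✓ → 431
bin=X26: ✓ → 592
bin=X99: ✓ → 642
c1_sum = 567 + 547 + 135 + 46 + 668 + 290 + 186 + 744 + 600 + 453 + 431 + 592 + 642 = 5901

5901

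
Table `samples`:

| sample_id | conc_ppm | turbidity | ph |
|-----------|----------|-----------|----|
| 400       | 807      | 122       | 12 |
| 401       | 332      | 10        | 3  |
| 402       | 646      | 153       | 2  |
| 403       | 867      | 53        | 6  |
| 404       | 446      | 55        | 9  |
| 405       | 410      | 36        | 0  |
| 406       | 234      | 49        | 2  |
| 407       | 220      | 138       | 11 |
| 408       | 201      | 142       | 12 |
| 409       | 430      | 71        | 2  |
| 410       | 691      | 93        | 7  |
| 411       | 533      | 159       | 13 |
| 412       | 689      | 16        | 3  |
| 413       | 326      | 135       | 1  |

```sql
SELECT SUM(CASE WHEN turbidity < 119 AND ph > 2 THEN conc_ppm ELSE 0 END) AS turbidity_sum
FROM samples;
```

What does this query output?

3025

sample_id=400: ✗
sample_id=401: ✓ → 332
sample_id=402: ✗
sample_id=403: ✓ → 867
sample_id=404: ✓ → 446
sample_id=405: ✗
sample_id=406: ✗
sample_id=407: ✗
sample_id=408: ✗
sample_id=409: ✗
sample_id=410: ✓ → 691
sample_id=411: ✗
sample_id=412: ✓ → 689
sample_id=413: ✗
turbidity_sum = 332 + 867 + 446 + 691 + 689 = 3025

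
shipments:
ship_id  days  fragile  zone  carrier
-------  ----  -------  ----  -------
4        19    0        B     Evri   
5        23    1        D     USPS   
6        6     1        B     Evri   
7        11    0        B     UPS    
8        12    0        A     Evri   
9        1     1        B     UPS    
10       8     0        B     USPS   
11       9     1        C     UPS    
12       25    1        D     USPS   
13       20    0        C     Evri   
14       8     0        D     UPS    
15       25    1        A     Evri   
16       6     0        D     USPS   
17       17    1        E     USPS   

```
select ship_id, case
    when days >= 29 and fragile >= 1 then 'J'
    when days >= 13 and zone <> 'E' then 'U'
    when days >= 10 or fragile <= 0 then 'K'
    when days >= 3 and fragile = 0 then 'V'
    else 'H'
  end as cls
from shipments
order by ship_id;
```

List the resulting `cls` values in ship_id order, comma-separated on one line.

U, U, H, K, K, H, K, H, U, U, K, U, K, K

ship_id=4: days >= 13 and zone <> 'E' → U
ship_id=5: days >= 13 and zone <> 'E' → U
ship_id=6: ELSE → H
ship_id=7: days >= 10 or fragile <= 0 → K
ship_id=8: days >= 10 or fragile <= 0 → K
ship_id=9: ELSE → H
ship_id=10: days >= 10 or fragile <= 0 → K
ship_id=11: ELSE → H
ship_id=12: days >= 13 and zone <> 'E' → U
ship_id=13: days >= 13 and zone <> 'E' → U
ship_id=14: days >= 10 or fragile <= 0 → K
ship_id=15: days >= 13 and zone <> 'E' → U
ship_id=16: days >= 10 or fragile <= 0 → K
ship_id=17: days >= 10 or fragile <= 0 → K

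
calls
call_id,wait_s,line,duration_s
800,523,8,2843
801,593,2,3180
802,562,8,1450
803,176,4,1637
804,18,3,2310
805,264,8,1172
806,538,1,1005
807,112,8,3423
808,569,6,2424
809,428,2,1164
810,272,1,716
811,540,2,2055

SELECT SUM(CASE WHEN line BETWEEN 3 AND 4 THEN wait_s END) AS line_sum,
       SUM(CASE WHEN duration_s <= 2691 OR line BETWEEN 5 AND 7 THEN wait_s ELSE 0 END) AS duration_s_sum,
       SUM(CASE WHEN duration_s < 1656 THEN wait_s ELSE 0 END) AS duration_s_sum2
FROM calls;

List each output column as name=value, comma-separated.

line_sum=194, duration_s_sum=3367, duration_s_sum2=2240

[line_sum: line BETWEEN 3 AND 4]
call_id=800: ✗
call_id=801: ✗
call_id=802: ✗
call_id=803: ✓ → 176
call_id=804: ✓ → 18
call_id=805: ✗
call_id=806: ✗
call_id=807: ✗
call_id=808: ✗
call_id=809: ✗
call_id=810: ✗
call_id=811: ✗
line_sum = 176 + 18 = 194
—
[duration_s_sum: duration_s <= 2691 OR line BETWEEN 5 AND 7]
call_id=800: ✗
call_id=801: ✗
call_id=802: ✓ → 562
call_id=803: ✓ → 176
call_id=804: ✓ → 18
call_id=805: ✓ → 264
call_id=806: ✓ → 538
call_id=807: ✗
call_id=808: ✓ → 569
call_id=809: ✓ → 428
call_id=810: ✓ → 272
call_id=811: ✓ → 540
duration_s_sum = 562 + 176 + 18 + 264 + 538 + 569 + 428 + 272 + 540 = 3367
—
[duration_s_sum2: duration_s < 1656]
call_id=800: ✗
call_id=801: ✗
call_id=802: ✓ → 562
call_id=803: ✓ → 176
call_id=804: ✗
call_id=805: ✓ → 264
call_id=806: ✓ → 538
call_id=807: ✗
call_id=808: ✗
call_id=809: ✓ → 428
call_id=810: ✓ → 272
call_id=811: ✗
duration_s_sum2 = 562 + 176 + 264 + 538 + 428 + 272 = 2240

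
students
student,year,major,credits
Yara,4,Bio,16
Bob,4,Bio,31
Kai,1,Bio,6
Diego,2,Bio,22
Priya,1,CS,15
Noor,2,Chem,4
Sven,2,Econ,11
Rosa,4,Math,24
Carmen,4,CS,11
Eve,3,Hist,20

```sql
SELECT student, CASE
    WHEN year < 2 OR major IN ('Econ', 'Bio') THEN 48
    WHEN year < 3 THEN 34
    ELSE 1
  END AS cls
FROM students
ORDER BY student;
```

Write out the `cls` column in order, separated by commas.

student=Bob: year < 2 OR major IN ('Econ', 'Bio') → 48
student=Carmen: ELSE → 1
student=Diego: year < 2 OR major IN ('Econ', 'Bio') → 48
student=Eve: ELSE → 1
student=Kai: year < 2 OR major IN ('Econ', 'Bio') → 48
student=Noor: year < 3 → 34
student=Priya: year < 2 OR major IN ('Econ', 'Bio') → 48
student=Rosa: ELSE → 1
student=Sven: year < 2 OR major IN ('Econ', 'Bio') → 48
student=Yara: year < 2 OR major IN ('Econ', 'Bio') → 48

48, 1, 48, 1, 48, 34, 48, 1, 48, 48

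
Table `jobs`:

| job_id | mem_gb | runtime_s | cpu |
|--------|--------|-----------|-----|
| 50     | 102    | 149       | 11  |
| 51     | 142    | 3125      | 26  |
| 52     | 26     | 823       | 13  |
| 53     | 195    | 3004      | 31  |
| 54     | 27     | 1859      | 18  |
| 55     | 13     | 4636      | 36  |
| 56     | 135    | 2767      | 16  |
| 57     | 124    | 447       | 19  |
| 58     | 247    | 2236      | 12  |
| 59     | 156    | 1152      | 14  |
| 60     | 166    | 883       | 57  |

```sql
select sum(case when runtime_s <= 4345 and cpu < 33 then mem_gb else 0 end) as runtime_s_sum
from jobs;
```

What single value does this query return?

1154

job_id=50: ✓ → 102
job_id=51: ✓ → 142
job_id=52: ✓ → 26
job_id=53: ✓ → 195
job_id=54: ✓ → 27
job_id=55: ✗
job_id=56: ✓ → 135
job_id=57: ✓ → 124
job_id=58: ✓ → 247
job_id=59: ✓ → 156
job_id=60: ✗
runtime_s_sum = 102 + 142 + 26 + 195 + 27 + 135 + 124 + 247 + 156 = 1154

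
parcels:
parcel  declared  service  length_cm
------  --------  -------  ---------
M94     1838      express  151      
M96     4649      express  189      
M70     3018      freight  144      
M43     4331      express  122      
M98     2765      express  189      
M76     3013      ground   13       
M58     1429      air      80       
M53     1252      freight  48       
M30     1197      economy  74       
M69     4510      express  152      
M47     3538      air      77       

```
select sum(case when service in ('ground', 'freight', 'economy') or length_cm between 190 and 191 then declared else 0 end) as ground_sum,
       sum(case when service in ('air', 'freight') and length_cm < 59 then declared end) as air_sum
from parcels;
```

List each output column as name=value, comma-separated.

[ground_sum: service in ('ground', 'freight', 'economy') or length_cm between 190 and 191]
parcel=M94: ✗
parcel=M96: ✗
parcel=M70: ✓ → 3018
parcel=M43: ✗
parcel=M98: ✗
parcel=M76: ✓ → 3013
parcel=M58: ✗
parcel=M53: ✓ → 1252
parcel=M30: ✓ → 1197
parcel=M69: ✗
parcel=M47: ✗
ground_sum = 3018 + 3013 + 1252 + 1197 = 8480
—
[air_sum: service in ('air', 'freight') and length_cm < 59]
parcel=M94: ✗
parcel=M96: ✗
parcel=M70: ✗
parcel=M43: ✗
parcel=M98: ✗
parcel=M76: ✗
parcel=M58: ✗
parcel=M53: ✓ → 1252
parcel=M30: ✗
parcel=M69: ✗
parcel=M47: ✗
air_sum = 1252

ground_sum=8480, air_sum=1252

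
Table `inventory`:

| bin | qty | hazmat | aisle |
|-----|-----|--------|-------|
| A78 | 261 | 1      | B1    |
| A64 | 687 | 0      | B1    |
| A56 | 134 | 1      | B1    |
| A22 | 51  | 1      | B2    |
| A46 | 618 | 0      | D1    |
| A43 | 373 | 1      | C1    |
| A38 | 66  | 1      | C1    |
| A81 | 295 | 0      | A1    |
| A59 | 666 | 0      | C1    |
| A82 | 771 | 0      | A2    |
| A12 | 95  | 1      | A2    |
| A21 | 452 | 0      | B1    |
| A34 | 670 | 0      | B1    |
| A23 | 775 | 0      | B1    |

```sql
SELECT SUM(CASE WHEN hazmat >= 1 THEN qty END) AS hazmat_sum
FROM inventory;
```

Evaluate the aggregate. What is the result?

bin=A78: ✓ → 261
bin=A64: ✗
bin=A56: ✓ → 134
bin=A22: ✓ → 51
bin=A46: ✗
bin=A43: ✓ → 373
bin=A38: ✓ → 66
bin=A81: ✗
bin=A59: ✗
bin=A82: ✗
bin=A12: ✓ → 95
bin=A21: ✗
bin=A34: ✗
bin=A23: ✗
hazmat_sum = 261 + 134 + 51 + 373 + 66 + 95 = 980

980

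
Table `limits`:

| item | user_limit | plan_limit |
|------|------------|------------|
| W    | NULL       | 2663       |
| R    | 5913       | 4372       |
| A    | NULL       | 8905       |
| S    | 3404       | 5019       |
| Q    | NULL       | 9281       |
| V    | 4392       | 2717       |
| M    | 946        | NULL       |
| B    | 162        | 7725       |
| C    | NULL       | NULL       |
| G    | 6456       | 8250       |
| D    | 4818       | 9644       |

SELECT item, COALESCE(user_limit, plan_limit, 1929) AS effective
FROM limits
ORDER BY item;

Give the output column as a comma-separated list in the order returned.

8905, 162, 1929, 4818, 6456, 946, 9281, 5913, 3404, 4392, 2663

item=A: user_limit=NULL, plan_limit=8905 → 8905
item=B: user_limit=162 → 162
item=C: user_limit=NULL, plan_limit=NULL, → literal 1929 → 1929
item=D: user_limit=4818 → 4818
item=G: user_limit=6456 → 6456
item=M: user_limit=946 → 946
item=Q: user_limit=NULL, plan_limit=9281 → 9281
item=R: user_limit=5913 → 5913
item=S: user_limit=3404 → 3404
item=V: user_limit=4392 → 4392
item=W: user_limit=NULL, plan_limit=2663 → 2663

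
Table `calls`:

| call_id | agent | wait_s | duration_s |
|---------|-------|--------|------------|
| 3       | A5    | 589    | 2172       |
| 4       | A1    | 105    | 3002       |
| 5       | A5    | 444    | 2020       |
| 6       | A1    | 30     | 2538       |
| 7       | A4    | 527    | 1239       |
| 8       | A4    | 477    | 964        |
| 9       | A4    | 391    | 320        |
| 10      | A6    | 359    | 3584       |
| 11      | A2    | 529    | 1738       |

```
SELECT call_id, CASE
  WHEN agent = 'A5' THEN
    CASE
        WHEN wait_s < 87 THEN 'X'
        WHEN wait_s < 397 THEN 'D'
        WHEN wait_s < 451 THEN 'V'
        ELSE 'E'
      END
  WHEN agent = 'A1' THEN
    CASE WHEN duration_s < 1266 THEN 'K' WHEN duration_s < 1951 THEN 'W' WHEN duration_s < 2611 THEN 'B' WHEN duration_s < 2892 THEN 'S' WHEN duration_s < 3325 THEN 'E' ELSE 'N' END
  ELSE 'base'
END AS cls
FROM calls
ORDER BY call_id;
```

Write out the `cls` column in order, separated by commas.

E, E, V, B, base, base, base, base, base

call_id=3: agent='A5' → inner[ELSE] → E
call_id=4: agent='A1' → inner[duration_s < 3325] → E
call_id=5: agent='A5' → inner[wait_s < 451] → V
call_id=6: agent='A1' → inner[duration_s < 2611] → B
call_id=7: agent='A4' → outer ELSE → base
call_id=8: agent='A4' → outer ELSE → base
call_id=9: agent='A4' → outer ELSE → base
call_id=10: agent='A6' → outer ELSE → base
call_id=11: agent='A2' → outer ELSE → base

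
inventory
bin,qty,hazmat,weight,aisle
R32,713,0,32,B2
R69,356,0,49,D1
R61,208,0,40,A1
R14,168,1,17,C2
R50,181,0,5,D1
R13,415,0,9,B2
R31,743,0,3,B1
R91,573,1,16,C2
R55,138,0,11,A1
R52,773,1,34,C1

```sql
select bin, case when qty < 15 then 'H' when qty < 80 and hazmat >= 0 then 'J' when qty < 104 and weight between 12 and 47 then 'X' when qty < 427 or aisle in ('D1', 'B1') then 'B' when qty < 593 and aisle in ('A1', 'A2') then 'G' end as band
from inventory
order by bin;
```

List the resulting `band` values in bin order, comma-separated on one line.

B, B, B, NULL, B, NULL, B, B, B, NULL

bin=R13: qty < 427 or aisle in ('D1', 'B1') → B
bin=R14: qty < 427 or aisle in ('D1', 'B1') → B
bin=R31: qty < 427 or aisle in ('D1', 'B1') → B
bin=R32: (no match → NULL) → NULL
bin=R50: qty < 427 or aisle in ('D1', 'B1') → B
bin=R52: (no match → NULL) → NULL
bin=R55: qty < 427 or aisle in ('D1', 'B1') → B
bin=R61: qty < 427 or aisle in ('D1', 'B1') → B
bin=R69: qty < 427 or aisle in ('D1', 'B1') → B
bin=R91: (no match → NULL) → NULL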